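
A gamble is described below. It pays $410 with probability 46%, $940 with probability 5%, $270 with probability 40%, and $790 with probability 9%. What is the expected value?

$414.70

EV = 0.46 × 410 + 0.05 × 940 + 0.4 × 270 + 0.09 × 790 = 188.6 + 47 + 108 + 71.1 = 414.7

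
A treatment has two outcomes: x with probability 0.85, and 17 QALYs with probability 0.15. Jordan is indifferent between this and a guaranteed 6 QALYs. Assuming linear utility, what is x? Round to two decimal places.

0.85·x + 0.15·17 = 6
0.85·x = 6 − 2.55 = 3.45
x = 3.45 / 0.85 = 4.0588

x = 4.06 QALYs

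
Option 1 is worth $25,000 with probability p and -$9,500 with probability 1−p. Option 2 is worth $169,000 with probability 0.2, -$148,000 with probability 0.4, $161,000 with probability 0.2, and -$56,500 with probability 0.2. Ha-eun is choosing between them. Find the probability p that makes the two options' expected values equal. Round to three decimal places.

p = 0.145

EV(Option 2) = 0.2 × 169000 + 0.4 × (-148000) + 0.2 × 161000 + 0.2 × (-56500) = 33800 − 59200 + 32200 − 11300 = -4500
p·25000 + (1−p)·(-9500) = -4500
34500p − 9500 = -4500
p = (-4500 + 9500) / 34500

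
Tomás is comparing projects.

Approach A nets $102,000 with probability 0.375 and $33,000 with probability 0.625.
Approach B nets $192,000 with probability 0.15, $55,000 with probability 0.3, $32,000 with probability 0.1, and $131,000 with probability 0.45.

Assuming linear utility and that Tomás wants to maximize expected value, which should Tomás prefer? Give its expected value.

Approach A = 0.375 × 102000 + 0.625 × 33000 = 38250 + 20625 = 58875
Approach B = 0.15 × 192000 + 0.3 × 55000 + 0.1 × 32000 + 0.45 × 131000 = 28800 + 16500 + 3200 + 58950 = 107450

Approach B ($107,450)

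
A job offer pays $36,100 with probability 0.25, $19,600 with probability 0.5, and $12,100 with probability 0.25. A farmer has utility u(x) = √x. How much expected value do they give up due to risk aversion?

E[u] = 0.25·√36100 + 0.5·√19600 + 0.25·√12100 = 0.25·190 + 0.5·140 + 0.25·110 = 145
CE = (145)² = 21025
Risk premium = EV − CE = 21850 − 21025 = 825

$825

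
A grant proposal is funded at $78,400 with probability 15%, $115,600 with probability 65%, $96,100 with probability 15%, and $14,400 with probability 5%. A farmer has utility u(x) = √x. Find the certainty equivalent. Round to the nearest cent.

E[u] = 0.15·√78400 + 0.65·√115600 + 0.15·√96100 + 0.05·√14400 = 0.15·280 + 0.65·340 + 0.15·310 + 0.05·120 = 315.5
CE = (315.5)² = 99540.25

$99,540.25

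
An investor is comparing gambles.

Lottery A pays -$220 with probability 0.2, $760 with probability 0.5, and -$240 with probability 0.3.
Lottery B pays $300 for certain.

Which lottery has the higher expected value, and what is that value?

Lottery A = 0.2 × (-220) + 0.5 × 760 + 0.3 × (-240) = -44 + 380 − 72 = 264
Lottery B: 300 (certain)

Lottery B ($300)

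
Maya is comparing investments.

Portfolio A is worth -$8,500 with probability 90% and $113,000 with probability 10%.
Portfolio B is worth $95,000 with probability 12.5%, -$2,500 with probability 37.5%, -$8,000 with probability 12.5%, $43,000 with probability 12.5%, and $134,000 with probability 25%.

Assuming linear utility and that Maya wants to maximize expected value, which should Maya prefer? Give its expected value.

Portfolio A = 0.9 × (-8500) + 0.1 × 113000 = -7650 + 11300 = 3650
Portfolio B = 0.125 × 95000 + 0.375 × (-2500) + 0.125 × (-8000) + 0.125 × 43000 + 0.25 × 134000 = 11875 − 937.5 − 1000 + 5375 + 33500 = 48812.5

Portfolio B ($48,812.50)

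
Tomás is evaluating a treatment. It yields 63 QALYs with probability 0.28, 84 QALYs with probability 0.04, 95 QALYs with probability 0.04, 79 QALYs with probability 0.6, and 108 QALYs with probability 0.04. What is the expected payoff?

76.52 QALYs

EV = 0.28 × 63 + 0.04 × 84 + 0.04 × 95 + 0.6 × 79 + 0.04 × 108 = 17.64 + 3.36 + 3.8 + 47.4 + 4.32 = 76.52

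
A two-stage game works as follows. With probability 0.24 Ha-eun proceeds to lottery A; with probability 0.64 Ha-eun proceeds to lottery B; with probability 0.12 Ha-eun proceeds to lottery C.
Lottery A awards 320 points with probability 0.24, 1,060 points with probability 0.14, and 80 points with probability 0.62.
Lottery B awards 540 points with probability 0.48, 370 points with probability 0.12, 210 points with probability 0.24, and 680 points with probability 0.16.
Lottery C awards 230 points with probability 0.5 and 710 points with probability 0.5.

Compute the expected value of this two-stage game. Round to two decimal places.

EV(A) = 0.24 × 320 + 0.14 × 1060 + 0.62 × 80 = 76.8 + 148.4 + 49.6 = 274.8
EV(B) = 0.48 × 540 + 0.12 × 370 + 0.24 × 210 + 0.16 × 680 = 259.2 + 44.4 + 50.4 + 108.8 = 462.8
EV(C) = 0.5 × 230 + 0.5 × 710 = 115 + 355 = 470
Overall = 0.24 × 274.8 + 0.64 × 462.8 + 0.12 × 470 = 65.952 + 296.192 + 56.4 = 418.544

418.54 points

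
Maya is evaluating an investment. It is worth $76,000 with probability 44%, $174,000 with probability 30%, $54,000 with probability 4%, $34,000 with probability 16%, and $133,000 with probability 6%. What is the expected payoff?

$101,220

EV = 0.44 × 76000 + 0.3 × 174000 + 0.04 × 54000 + 0.16 × 34000 + 0.06 × 133000 = 33440 + 52200 + 2160 + 5440 + 7980 = 101220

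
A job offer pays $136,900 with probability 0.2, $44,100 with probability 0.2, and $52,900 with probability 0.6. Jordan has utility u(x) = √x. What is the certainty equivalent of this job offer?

E[u] = 0.2·√136900 + 0.2·√44100 + 0.6·√52900 = 0.2·370 + 0.2·210 + 0.6·230 = 254
CE = (254)² = 64516

$64,516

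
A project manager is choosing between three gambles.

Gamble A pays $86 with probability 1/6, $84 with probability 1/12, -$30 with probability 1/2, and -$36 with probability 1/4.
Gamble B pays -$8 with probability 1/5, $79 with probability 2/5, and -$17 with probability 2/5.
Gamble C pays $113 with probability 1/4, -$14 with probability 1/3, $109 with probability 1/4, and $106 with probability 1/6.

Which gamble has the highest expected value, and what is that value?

Gamble A = 1/6 × 86 + 1/12 × 84 + 1/2 × (-30) + 1/4 × (-36) = 14.3333 + 7 − 15 − 9 = -2.6667
Gamble B = 1/5 × (-8) + 2/5 × 79 + 2/5 × (-17) = -1.6 + 31.6 − 6.8 = 23.2
Gamble C = 1/4 × 113 + 1/3 × (-14) + 1/4 × 109 + 1/6 × 106 = 28.25 − 4.6667 + 27.25 + 17.6667 = 68.5

Gamble C ($68.50)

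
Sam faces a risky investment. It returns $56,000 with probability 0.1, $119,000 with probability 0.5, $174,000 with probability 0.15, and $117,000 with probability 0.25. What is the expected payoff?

$120,450

EV = 0.1 × 56000 + 0.5 × 119000 + 0.15 × 174000 + 0.25 × 117000 = 5600 + 59500 + 26100 + 29250 = 120450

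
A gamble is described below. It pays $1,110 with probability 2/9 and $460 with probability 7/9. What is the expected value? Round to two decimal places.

EV = 2/9 × 1110 + 7/9 × 460 = 246.6667 + 357.7778 = 604.4444

$604.44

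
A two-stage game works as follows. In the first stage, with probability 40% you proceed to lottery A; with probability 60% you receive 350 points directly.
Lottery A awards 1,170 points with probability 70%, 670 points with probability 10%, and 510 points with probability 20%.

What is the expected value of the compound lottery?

EV(A) = 0.7 × 1170 + 0.1 × 670 + 0.2 × 510 = 819 + 67 + 102 = 988
Branch B: 350 (certain)
Overall = 0.4 × 988 + 0.6 × 350 = 395.2 + 210 = 605.2

605.2 points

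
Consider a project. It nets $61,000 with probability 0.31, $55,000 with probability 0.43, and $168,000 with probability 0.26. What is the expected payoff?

$86,240

EV = 0.31 × 61000 + 0.43 × 55000 + 0.26 × 168000 = 18910 + 23650 + 43680 = 86240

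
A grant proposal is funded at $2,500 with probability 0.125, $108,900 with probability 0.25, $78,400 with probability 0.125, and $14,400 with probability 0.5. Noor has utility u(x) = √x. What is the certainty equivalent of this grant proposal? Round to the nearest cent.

E[u] = 0.125·√2500 + 0.25·√108900 + 0.125·√78400 + 0.5·√14400 = 0.125·50 + 0.25·330 + 0.125·280 + 0.5·120 = 183.75
CE = (183.75)² = 33764.0625

$33,764.06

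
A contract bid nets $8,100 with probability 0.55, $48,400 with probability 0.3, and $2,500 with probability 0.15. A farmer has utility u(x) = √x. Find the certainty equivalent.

$15,129

E[u] = 0.55·√8100 + 0.3·√48400 + 0.15·√2500 = 0.55·90 + 0.3·220 + 0.15·50 = 123
CE = (123)² = 15129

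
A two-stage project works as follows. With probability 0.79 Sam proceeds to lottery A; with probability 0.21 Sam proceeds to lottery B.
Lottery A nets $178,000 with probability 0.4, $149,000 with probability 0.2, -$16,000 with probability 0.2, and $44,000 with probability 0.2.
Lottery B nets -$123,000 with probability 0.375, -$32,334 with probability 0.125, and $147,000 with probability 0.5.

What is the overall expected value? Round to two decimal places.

EV(A) = 0.4 × 178000 + 0.2 × 149000 + 0.2 × (-16000) + 0.2 × 44000 = 71200 + 29800 − 3200 + 8800 = 106600
EV(B) = 0.375 × (-123000) + 0.125 × (-32334) + 0.5 × 147000 = -46125 − 4041.75 + 73500 = 23333.25
Overall = 0.79 × 106600 + 0.21 × 23333.25 = 84214 + 4899.9825 = 89113.9825

$89,113.98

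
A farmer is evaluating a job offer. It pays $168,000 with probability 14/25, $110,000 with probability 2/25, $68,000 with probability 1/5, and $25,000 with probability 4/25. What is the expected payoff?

$120,480

EV = 14/25 × 168000 + 2/25 × 110000 + 1/5 × 68000 + 4/25 × 25000 = 94080 + 8800 + 13600 + 4000 = 120480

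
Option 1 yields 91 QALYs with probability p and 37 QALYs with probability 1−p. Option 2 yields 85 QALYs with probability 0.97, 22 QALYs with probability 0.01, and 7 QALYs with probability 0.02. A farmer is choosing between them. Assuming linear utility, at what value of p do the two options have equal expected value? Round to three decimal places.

p = 0.848

EV(Option 2) = 0.97 × 85 + 0.01 × 22 + 0.02 × 7 = 82.45 + 0.22 + 0.14 = 82.81
p·91 + (1−p)·37 = 82.81
54p + 37 = 82.81
p = (82.81 − 37) / 54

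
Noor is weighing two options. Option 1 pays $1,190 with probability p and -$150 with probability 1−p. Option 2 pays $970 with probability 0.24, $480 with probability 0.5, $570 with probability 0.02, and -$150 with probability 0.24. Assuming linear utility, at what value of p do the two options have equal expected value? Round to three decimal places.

p = 0.446

EV(Option 2) = 0.24 × 970 + 0.5 × 480 + 0.02 × 570 + 0.24 × (-150) = 232.8 + 240 + 11.4 − 36 = 448.2
p·1190 + (1−p)·(-150) = 448.2
1340p − 150 = 448.2
p = (448.2 + 150) / 1340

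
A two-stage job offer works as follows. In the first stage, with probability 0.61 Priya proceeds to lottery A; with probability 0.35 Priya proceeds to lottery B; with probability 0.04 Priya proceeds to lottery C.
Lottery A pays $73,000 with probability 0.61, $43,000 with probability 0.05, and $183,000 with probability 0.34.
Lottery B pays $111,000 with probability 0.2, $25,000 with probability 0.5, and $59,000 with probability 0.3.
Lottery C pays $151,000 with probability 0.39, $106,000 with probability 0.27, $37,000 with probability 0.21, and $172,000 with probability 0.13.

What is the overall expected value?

$89,474.60

EV(A) = 0.61 × 73000 + 0.05 × 43000 + 0.34 × 183000 = 44530 + 2150 + 62220 = 108900
EV(B) = 0.2 × 111000 + 0.5 × 25000 + 0.3 × 59000 = 22200 + 12500 + 17700 = 52400
EV(C) = 0.39 × 151000 + 0.27 × 106000 + 0.21 × 37000 + 0.13 × 172000 = 58890 + 28620 + 7770 + 22360 = 117640
Overall = 0.61 × 108900 + 0.35 × 52400 + 0.04 × 117640 = 66429 + 18340 + 4705.6 = 89474.6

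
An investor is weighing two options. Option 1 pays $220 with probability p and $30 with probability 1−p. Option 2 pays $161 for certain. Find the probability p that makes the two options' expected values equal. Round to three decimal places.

p·220 + (1−p)·30 = 161
190p + 30 = 161
p = (161 − 30) / 190

p = 0.689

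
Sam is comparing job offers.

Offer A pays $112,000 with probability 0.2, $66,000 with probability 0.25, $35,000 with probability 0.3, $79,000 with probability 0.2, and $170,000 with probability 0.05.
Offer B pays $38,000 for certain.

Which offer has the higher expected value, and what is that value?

Offer A = 0.2 × 112000 + 0.25 × 66000 + 0.3 × 35000 + 0.2 × 79000 + 0.05 × 170000 = 22400 + 16500 + 10500 + 15800 + 8500 = 73700
Offer B: 38000 (certain)

Offer A ($73,700)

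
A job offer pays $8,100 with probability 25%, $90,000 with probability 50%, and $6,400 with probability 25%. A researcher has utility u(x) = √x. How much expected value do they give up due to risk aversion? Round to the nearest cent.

$11,568.75

E[u] = 0.25·√8100 + 0.5·√90000 + 0.25·√6400 = 0.25·90 + 0.5·300 + 0.25·80 = 192.5
CE = (192.5)² = 37056.25
Risk premium = EV − CE = 48625 − 37056.25 = 11568.75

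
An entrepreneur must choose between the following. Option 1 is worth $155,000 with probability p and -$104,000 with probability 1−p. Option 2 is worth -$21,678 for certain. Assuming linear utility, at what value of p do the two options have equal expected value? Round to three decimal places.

p = 0.318

p·155000 + (1−p)·(-104000) = -21678
259000p − 104000 = -21678
p = (-21678 + 104000) / 259000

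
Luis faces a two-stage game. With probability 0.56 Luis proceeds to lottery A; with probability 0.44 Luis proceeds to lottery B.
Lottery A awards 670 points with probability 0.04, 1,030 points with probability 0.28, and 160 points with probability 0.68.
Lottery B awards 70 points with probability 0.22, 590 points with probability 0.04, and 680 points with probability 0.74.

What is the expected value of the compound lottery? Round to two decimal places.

476.01 points

EV(A) = 0.04 × 670 + 0.28 × 1030 + 0.68 × 160 = 26.8 + 288.4 + 108.8 = 424
EV(B) = 0.22 × 70 + 0.04 × 590 + 0.74 × 680 = 15.4 + 23.6 + 503.2 = 542.2
Overall = 0.56 × 424 + 0.44 × 542.2 = 237.44 + 238.568 = 476.008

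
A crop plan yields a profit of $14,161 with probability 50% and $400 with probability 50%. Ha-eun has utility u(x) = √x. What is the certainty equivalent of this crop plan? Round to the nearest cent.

E[u] = 0.5·√14161 + 0.5·√400 = 0.5·119 + 0.5·20 = 69.5
CE = (69.5)² = 4830.25

$4,830.25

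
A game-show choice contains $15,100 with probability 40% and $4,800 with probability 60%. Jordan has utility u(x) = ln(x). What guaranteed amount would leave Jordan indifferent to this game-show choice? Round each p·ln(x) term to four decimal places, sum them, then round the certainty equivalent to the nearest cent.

E[u] = 0.4·ln(15100) + 0.6·ln(4800) = 3.8490 + 5.0858 = 8.9348
CE = e^8.9348 ≈ 7591.62

$7,591.62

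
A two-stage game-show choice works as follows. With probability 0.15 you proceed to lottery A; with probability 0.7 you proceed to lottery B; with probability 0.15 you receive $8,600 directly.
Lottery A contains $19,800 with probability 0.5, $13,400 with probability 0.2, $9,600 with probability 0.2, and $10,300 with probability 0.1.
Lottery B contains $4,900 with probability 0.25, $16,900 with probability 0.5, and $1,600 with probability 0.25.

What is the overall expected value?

EV(A) = 0.5 × 19800 + 0.2 × 13400 + 0.2 × 9600 + 0.1 × 10300 = 9900 + 2680 + 1920 + 1030 = 15530
EV(B) = 0.25 × 4900 + 0.5 × 16900 + 0.25 × 1600 = 1225 + 8450 + 400 = 10075
Branch C: 8600 (certain)
Overall = 0.15 × 15530 + 0.7 × 10075 + 0.15 × 8600 = 2329.5 + 7052.5 + 1290 = 10672

$10,672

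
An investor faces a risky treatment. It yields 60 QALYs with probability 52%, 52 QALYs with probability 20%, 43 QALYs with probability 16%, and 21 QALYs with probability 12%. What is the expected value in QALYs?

51 QALYs

EV = 0.52 × 60 + 0.2 × 52 + 0.16 × 43 + 0.12 × 21 = 31.2 + 10.4 + 6.88 + 2.52 = 51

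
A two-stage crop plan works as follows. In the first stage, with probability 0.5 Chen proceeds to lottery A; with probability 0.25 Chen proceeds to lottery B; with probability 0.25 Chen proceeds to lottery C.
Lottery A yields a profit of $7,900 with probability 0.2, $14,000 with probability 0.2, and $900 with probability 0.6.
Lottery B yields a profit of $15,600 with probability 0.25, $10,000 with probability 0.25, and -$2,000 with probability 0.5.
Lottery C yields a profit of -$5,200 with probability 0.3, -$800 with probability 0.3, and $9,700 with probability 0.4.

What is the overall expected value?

EV(A) = 0.2 × 7900 + 0.2 × 14000 + 0.6 × 900 = 1580 + 2800 + 540 = 4920
EV(B) = 0.25 × 15600 + 0.25 × 10000 + 0.5 × (-2000) = 3900 + 2500 − 1000 = 5400
EV(C) = 0.3 × (-5200) + 0.3 × (-800) + 0.4 × 9700 = -1560 − 240 + 3880 = 2080
Overall = 0.5 × 4920 + 0.25 × 5400 + 0.25 × 2080 = 2460 + 1350 + 520 = 4330

$4,330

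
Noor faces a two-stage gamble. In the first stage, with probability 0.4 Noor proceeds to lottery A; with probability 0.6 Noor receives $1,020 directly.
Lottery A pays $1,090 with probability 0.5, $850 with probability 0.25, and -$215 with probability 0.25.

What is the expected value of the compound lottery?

$893.50

EV(A) = 0.5 × 1090 + 0.25 × 850 + 0.25 × (-215) = 545 + 212.5 − 53.75 = 703.75
Branch B: 1020 (certain)
Overall = 0.4 × 703.75 + 0.6 × 1020 = 281.5 + 612 = 893.5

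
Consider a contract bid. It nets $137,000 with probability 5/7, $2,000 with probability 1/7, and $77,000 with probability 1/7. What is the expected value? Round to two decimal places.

EV = 5/7 × 137000 + 1/7 × 2000 + 1/7 × 77000 = 97857.1429 + 285.7143 + 11000 = 109142.8571

$109,142.86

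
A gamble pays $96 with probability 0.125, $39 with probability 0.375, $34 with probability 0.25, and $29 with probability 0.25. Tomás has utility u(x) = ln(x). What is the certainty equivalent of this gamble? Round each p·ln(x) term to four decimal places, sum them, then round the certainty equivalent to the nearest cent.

$39.16

E[u] = 0.125·ln(96) + 0.375·ln(39) + 0.25·ln(34) + 0.25·ln(29) = 0.5705 + 1.3738 + 0.8816 + 0.8418 = 3.6677
CE = e^3.6677 ≈ 39.16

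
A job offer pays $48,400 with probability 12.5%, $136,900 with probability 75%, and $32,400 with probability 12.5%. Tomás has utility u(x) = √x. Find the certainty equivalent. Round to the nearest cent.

E[u] = 0.125·√48400 + 0.75·√136900 + 0.125·√32400 = 0.125·220 + 0.75·370 + 0.125·180 = 327.5
CE = (327.5)² = 107256.25

$107,256.25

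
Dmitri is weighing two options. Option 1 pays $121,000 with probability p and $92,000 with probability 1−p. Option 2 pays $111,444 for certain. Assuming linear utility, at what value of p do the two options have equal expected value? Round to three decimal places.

p·121000 + (1−p)·92000 = 111444
29000p + 92000 = 111444
p = (111444 − 92000) / 29000

p = 0.670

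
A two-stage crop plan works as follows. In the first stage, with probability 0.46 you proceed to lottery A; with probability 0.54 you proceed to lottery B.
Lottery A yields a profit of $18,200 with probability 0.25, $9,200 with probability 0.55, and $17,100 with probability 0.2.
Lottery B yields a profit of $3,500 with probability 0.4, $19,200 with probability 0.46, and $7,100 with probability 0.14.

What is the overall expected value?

EV(A) = 0.25 × 18200 + 0.55 × 9200 + 0.2 × 17100 = 4550 + 5060 + 3420 = 13030
EV(B) = 0.4 × 3500 + 0.46 × 19200 + 0.14 × 7100 = 1400 + 8832 + 994 = 11226
Overall = 0.46 × 13030 + 0.54 × 11226 = 5993.8 + 6062.04 = 12055.84

$12,055.84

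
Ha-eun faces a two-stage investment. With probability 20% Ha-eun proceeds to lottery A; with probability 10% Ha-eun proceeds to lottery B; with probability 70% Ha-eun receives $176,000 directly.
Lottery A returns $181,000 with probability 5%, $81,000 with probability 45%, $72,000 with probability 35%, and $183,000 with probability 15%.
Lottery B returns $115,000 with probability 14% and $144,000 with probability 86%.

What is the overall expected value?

$156,824

EV(A) = 0.05 × 181000 + 0.45 × 81000 + 0.35 × 72000 + 0.15 × 183000 = 9050 + 36450 + 25200 + 27450 = 98150
EV(B) = 0.14 × 115000 + 0.86 × 144000 = 16100 + 123840 = 139940
Branch C: 176000 (certain)
Overall = 0.2 × 98150 + 0.1 × 139940 + 0.7 × 176000 = 19630 + 13994 + 123200 = 156824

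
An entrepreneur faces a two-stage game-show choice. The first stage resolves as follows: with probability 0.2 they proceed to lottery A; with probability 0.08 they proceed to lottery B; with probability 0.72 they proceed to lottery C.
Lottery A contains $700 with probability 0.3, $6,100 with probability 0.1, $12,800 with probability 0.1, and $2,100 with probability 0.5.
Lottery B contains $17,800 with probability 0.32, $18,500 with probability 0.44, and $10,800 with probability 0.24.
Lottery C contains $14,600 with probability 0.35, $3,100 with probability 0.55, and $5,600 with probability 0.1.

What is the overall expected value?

EV(A) = 0.3 × 700 + 0.1 × 6100 + 0.1 × 12800 + 0.5 × 2100 = 210 + 610 + 1280 + 1050 = 3150
EV(B) = 0.32 × 17800 + 0.44 × 18500 + 0.24 × 10800 = 5696 + 8140 + 2592 = 16428
EV(C) = 0.35 × 14600 + 0.55 × 3100 + 0.1 × 5600 = 5110 + 1705 + 560 = 7375
Overall = 0.2 × 3150 + 0.08 × 16428 + 0.72 × 7375 = 630 + 1314.24 + 5310 = 7254.24

$7,254.24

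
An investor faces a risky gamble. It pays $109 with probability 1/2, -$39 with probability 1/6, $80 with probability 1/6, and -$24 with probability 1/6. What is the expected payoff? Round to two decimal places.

$57.33

EV = 1/2 × 109 + 1/6 × (-39) + 1/6 × 80 + 1/6 × (-24) = 54.5 − 6.5 + 13.3333 − 4 = 57.3333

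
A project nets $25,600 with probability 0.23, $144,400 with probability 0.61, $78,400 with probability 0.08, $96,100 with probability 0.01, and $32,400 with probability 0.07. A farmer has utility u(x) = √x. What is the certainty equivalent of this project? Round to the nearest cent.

$94,064.89

E[u] = 0.23·√25600 + 0.61·√144400 + 0.08·√78400 + 0.01·√96100 + 0.07·√32400 = 0.23·160 + 0.61·380 + 0.08·280 + 0.01·310 + 0.07·180 = 306.7
CE = (306.7)² = 94064.89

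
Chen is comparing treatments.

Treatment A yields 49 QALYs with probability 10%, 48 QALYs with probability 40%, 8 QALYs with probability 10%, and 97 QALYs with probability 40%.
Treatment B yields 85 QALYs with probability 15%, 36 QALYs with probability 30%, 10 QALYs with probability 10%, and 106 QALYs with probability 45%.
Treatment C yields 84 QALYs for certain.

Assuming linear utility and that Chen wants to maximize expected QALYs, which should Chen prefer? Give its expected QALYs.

Treatment C (84 QALYs)

Treatment A = 0.1 × 49 + 0.4 × 48 + 0.1 × 8 + 0.4 × 97 = 4.9 + 19.2 + 0.8 + 38.8 = 63.7
Treatment B = 0.15 × 85 + 0.3 × 36 + 0.1 × 10 + 0.45 × 106 = 12.75 + 10.8 + 1 + 47.7 = 72.25
Treatment C: 84 (certain)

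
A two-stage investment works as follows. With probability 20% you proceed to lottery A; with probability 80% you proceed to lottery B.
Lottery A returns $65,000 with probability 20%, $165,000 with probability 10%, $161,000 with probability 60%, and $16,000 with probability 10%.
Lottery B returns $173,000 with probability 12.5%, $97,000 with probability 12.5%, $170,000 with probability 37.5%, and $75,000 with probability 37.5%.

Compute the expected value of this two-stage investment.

EV(A) = 0.2 × 65000 + 0.1 × 165000 + 0.6 × 161000 + 0.1 × 16000 = 13000 + 16500 + 96600 + 1600 = 127700
EV(B) = 0.125 × 173000 + 0.125 × 97000 + 0.375 × 170000 + 0.375 × 75000 = 21625 + 12125 + 63750 + 28125 = 125625
Overall = 0.2 × 127700 + 0.8 × 125625 = 25540 + 100500 = 126040

$126,040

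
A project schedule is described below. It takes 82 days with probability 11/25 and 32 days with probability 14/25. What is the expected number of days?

EV = 11/25 × 82 + 14/25 × 32 = 36.08 + 17.92 = 54

54 days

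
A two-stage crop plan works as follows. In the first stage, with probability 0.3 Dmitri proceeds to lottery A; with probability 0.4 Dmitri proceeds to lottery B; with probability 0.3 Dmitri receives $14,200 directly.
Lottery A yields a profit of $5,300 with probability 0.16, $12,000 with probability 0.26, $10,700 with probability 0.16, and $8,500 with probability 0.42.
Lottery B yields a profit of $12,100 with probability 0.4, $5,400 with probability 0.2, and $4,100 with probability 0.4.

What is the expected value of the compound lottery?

EV(A) = 0.16 × 5300 + 0.26 × 12000 + 0.16 × 10700 + 0.42 × 8500 = 848 + 3120 + 1712 + 3570 = 9250
EV(B) = 0.4 × 12100 + 0.2 × 5400 + 0.4 × 4100 = 4840 + 1080 + 1640 = 7560
Branch C: 14200 (certain)
Overall = 0.3 × 9250 + 0.4 × 7560 + 0.3 × 14200 = 2775 + 3024 + 4260 = 10059

$10,059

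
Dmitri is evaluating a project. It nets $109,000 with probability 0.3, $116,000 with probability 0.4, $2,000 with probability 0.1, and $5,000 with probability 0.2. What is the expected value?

$80,300

EV = 0.3 × 109000 + 0.4 × 116000 + 0.1 × 2000 + 0.2 × 5000 = 32700 + 46400 + 200 + 1000 = 80300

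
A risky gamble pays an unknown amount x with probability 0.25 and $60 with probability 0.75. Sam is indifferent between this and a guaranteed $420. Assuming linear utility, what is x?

x = $1,500

0.25·x + 0.75·60 = 420
0.25·x = 420 − 45 = 375
x = 375 / 0.25 = 1500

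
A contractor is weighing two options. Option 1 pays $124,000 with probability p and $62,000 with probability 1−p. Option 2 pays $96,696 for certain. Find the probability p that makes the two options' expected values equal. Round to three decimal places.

p·124000 + (1−p)·62000 = 96696
62000p + 62000 = 96696
p = (96696 − 62000) / 62000

p = 0.560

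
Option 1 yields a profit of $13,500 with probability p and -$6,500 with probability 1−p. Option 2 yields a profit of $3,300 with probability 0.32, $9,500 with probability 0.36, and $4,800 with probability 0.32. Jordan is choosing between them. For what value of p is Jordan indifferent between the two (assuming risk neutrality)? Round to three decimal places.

EV(Option 2) = 0.32 × 3300 + 0.36 × 9500 + 0.32 × 4800 = 1056 + 3420 + 1536 = 6012
p·13500 + (1−p)·(-6500) = 6012
20000p − 6500 = 6012
p = (6012 + 6500) / 20000

p = 0.626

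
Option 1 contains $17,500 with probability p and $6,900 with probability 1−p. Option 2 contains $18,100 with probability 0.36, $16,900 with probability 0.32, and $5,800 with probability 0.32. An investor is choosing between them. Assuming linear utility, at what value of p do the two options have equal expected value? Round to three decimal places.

p = 0.649

EV(Option 2) = 0.36 × 18100 + 0.32 × 16900 + 0.32 × 5800 = 6516 + 5408 + 1856 = 13780
p·17500 + (1−p)·6900 = 13780
10600p + 6900 = 13780
p = (13780 − 6900) / 10600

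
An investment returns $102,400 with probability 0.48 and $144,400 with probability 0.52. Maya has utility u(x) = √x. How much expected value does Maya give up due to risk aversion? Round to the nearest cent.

E[u] = 0.48·√102400 + 0.52·√144400 = 0.48·320 + 0.52·380 = 351.2
CE = (351.2)² = 123341.44
Risk premium = EV − CE = 124240 − 123341.44 = 898.56

$898.56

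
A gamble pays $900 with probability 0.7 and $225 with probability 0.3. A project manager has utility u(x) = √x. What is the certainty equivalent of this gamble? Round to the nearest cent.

E[u] = 0.7·√900 + 0.3·√225 = 0.7·30 + 0.3·15 = 25.5
CE = (25.5)² = 650.25

$650.25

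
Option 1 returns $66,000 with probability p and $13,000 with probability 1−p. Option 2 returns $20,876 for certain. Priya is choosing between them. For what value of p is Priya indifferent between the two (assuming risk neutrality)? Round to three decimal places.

p·66000 + (1−p)·13000 = 20876
53000p + 13000 = 20876
p = (20876 − 13000) / 53000

p = 0.149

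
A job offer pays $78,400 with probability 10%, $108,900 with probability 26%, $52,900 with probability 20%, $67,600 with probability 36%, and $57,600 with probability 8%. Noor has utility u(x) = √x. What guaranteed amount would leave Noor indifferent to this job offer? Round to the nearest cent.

$74,310.76

E[u] = 0.1·√78400 + 0.26·√108900 + 0.2·√52900 + 0.36·√67600 + 0.08·√57600 = 0.1·280 + 0.26·330 + 0.2·230 + 0.36·260 + 0.08·240 = 272.6
CE = (272.6)² = 74310.76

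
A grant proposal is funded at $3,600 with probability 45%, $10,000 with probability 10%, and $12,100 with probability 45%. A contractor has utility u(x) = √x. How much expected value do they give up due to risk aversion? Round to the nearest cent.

$582.75

E[u] = 0.45·√3600 + 0.1·√10000 + 0.45·√12100 = 0.45·60 + 0.1·100 + 0.45·110 = 86.5
CE = (86.5)² = 7482.25
Risk premium = EV − CE = 8065 − 7482.25 = 582.75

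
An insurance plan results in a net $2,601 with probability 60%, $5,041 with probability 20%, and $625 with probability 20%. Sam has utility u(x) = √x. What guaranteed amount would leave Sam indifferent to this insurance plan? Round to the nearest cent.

E[u] = 0.6·√2601 + 0.2·√5041 + 0.2·√625 = 0.6·51 + 0.2·71 + 0.2·25 = 49.8
CE = (49.8)² = 2480.04

$2,480.04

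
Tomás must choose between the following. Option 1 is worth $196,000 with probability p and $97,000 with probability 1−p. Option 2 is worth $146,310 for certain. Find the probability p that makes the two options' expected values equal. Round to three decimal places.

p = 0.498

p·196000 + (1−p)·97000 = 146310
99000p + 97000 = 146310
p = (146310 − 97000) / 99000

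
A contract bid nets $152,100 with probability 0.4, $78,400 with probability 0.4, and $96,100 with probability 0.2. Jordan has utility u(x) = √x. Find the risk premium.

$2,520

E[u] = 0.4·√152100 + 0.4·√78400 + 0.2·√96100 = 0.4·390 + 0.4·280 + 0.2·310 = 330
CE = (330)² = 108900
Risk premium = EV − CE = 111420 − 108900 = 2520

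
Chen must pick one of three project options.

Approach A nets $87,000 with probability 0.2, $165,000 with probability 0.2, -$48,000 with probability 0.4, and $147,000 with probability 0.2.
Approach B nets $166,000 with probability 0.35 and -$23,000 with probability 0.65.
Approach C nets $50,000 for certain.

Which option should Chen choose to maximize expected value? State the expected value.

Approach A = 0.2 × 87000 + 0.2 × 165000 + 0.4 × (-48000) + 0.2 × 147000 = 17400 + 33000 − 19200 + 29400 = 60600
Approach B = 0.35 × 166000 + 0.65 × (-23000) = 58100 − 14950 = 43150
Approach C: 50000 (certain)

Approach A ($60,600)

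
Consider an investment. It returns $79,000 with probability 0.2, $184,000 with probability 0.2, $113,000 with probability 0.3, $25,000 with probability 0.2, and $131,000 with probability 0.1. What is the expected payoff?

$104,600

EV = 0.2 × 79000 + 0.2 × 184000 + 0.3 × 113000 + 0.2 × 25000 + 0.1 × 131000 = 15800 + 36800 + 33900 + 5000 + 13100 = 104600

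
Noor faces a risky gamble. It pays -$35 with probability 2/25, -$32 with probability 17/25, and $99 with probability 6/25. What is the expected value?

-$0.80

EV = 2/25 × (-35) + 17/25 × (-32) + 6/25 × 99 = -2.8 − 21.76 + 23.76 = -0.8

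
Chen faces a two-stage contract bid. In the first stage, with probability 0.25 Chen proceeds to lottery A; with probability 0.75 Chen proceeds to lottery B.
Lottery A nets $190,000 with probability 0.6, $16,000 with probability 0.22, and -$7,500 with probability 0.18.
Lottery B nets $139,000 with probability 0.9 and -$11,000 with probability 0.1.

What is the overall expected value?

$122,042.50

EV(A) = 0.6 × 190000 + 0.22 × 16000 + 0.18 × (-7500) = 114000 + 3520 − 1350 = 116170
EV(B) = 0.9 × 139000 + 0.1 × (-11000) = 125100 − 1100 = 124000
Overall = 0.25 × 116170 + 0.75 × 124000 = 29042.5 + 93000 = 122042.5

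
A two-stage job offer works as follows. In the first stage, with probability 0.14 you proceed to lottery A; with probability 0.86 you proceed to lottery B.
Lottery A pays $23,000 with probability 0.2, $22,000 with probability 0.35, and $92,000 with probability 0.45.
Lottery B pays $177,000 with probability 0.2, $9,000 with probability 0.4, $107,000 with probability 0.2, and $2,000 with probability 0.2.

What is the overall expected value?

EV(A) = 0.2 × 23000 + 0.35 × 22000 + 0.45 × 92000 = 4600 + 7700 + 41400 = 53700
EV(B) = 0.2 × 177000 + 0.4 × 9000 + 0.2 × 107000 + 0.2 × 2000 = 35400 + 3600 + 21400 + 400 = 60800
Overall = 0.14 × 53700 + 0.86 × 60800 = 7518 + 52288 = 59806

$59,806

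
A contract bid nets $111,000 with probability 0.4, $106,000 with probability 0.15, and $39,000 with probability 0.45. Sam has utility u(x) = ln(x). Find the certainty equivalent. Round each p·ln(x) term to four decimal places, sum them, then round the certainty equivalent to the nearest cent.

$68,851.00

E[u] = 0.4·ln(111000) + 0.15·ln(106000) + 0.45·ln(39000) = 4.6469 + 1.7357 + 4.7571 = 11.1397
CE = e^11.1397 ≈ 68851.00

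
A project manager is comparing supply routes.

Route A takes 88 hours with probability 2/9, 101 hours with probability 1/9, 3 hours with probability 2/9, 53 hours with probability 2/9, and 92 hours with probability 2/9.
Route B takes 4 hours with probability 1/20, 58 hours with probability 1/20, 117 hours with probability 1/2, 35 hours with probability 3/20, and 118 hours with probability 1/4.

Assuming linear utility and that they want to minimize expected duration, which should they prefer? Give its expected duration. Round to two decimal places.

Route A = 2/9 × 88 + 1/9 × 101 + 2/9 × 3 + 2/9 × 53 + 2/9 × 92 = 19.5556 + 11.2222 + 0.6667 + 11.7778 + 20.4444 = 63.6667
Route B = 1/20 × 4 + 1/20 × 58 + 1/2 × 117 + 3/20 × 35 + 1/4 × 118 = 0.2 + 2.9 + 58.5 + 5.25 + 29.5 = 96.35

Route A (63.67 hours)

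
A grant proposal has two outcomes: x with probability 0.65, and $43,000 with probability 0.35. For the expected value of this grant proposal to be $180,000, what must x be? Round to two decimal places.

x = $253,769.23

0.65·x + 0.35·43000 = 180000
0.65·x = 180000 − 15050 = 164950
x = 164950 / 0.65 = 253769.2308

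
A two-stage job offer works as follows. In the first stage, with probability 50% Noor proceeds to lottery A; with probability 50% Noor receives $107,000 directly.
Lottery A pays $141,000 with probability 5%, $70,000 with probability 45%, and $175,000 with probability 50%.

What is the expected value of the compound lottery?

EV(A) = 0.05 × 141000 + 0.45 × 70000 + 0.5 × 175000 = 7050 + 31500 + 87500 = 126050
Branch B: 107000 (certain)
Overall = 0.5 × 126050 + 0.5 × 107000 = 63025 + 53500 = 116525

$116,525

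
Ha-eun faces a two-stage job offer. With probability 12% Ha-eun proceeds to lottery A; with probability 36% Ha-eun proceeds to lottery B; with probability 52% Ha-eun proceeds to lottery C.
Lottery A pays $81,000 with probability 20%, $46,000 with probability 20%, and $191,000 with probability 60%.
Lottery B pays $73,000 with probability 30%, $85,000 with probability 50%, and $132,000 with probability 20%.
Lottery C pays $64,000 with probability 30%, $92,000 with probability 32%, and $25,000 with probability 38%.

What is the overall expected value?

$79,720.80

EV(A) = 0.2 × 81000 + 0.2 × 46000 + 0.6 × 191000 = 16200 + 9200 + 114600 = 140000
EV(B) = 0.3 × 73000 + 0.5 × 85000 + 0.2 × 132000 = 21900 + 42500 + 26400 = 90800
EV(C) = 0.3 × 64000 + 0.32 × 92000 + 0.38 × 25000 = 19200 + 29440 + 9500 = 58140
Overall = 0.12 × 140000 + 0.36 × 90800 + 0.52 × 58140 = 16800 + 32688 + 30232.8 = 79720.8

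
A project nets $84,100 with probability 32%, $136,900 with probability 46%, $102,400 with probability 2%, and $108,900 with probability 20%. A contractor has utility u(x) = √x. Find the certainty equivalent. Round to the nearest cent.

$112,493.16

E[u] = 0.32·√84100 + 0.46·√136900 + 0.02·√102400 + 0.2·√108900 = 0.32·290 + 0.46·370 + 0.02·320 + 0.2·330 = 335.4
CE = (335.4)² = 112493.16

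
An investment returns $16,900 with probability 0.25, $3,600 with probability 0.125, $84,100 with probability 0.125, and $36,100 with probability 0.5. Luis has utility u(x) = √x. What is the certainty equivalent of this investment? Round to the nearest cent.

E[u] = 0.25·√16900 + 0.125·√3600 + 0.125·√84100 + 0.5·√36100 = 0.25·130 + 0.125·60 + 0.125·290 + 0.5·190 = 171.25
CE = (171.25)² = 29326.5625

$29,326.56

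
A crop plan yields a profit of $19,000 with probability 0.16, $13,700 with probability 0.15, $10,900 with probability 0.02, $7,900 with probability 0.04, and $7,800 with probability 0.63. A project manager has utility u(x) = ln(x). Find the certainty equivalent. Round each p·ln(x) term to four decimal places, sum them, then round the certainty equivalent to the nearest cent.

E[u] = 0.16·ln(19000) + 0.15·ln(13700) + 0.02·ln(10900) + 0.04·ln(7900) + 0.63·ln(7800) = 1.5764 + 1.4288 + 0.1859 + 0.3590 + 5.6460 = 9.1961
CE = e^9.1961 ≈ 9858.61

$9,858.61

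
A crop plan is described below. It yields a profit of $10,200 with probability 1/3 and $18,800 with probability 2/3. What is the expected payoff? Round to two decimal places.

EV = 1/3 × 10200 + 2/3 × 18800 = 3400 + 12533.3333 = 15933.3333

$15,933.33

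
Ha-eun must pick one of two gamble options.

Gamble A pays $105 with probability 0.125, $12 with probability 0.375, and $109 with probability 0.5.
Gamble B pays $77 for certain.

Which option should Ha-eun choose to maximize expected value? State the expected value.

Gamble A = 0.125 × 105 + 0.375 × 12 + 0.5 × 109 = 13.125 + 4.5 + 54.5 = 72.125
Gamble B: 77 (certain)

Gamble B ($77)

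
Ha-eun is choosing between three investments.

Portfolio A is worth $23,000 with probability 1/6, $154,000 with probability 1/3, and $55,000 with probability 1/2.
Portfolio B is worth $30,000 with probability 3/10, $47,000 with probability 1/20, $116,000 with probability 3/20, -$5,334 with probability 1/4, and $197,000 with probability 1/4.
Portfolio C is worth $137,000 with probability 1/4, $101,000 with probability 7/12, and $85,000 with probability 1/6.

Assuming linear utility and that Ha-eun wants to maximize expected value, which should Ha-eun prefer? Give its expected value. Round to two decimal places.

Portfolio C ($107,333.33)

Portfolio A = 1/6 × 23000 + 1/3 × 154000 + 1/2 × 55000 = 3833.3333 + 51333.3333 + 27500 = 82666.6667
Portfolio B = 3/10 × 30000 + 1/20 × 47000 + 3/20 × 116000 + 1/4 × (-5334) + 1/4 × 197000 = 9000 + 2350 + 17400 − 1333.5 + 49250 = 76666.5
Portfolio C = 1/4 × 137000 + 7/12 × 101000 + 1/6 × 85000 = 34250 + 58916.6667 + 14166.6667 = 107333.3333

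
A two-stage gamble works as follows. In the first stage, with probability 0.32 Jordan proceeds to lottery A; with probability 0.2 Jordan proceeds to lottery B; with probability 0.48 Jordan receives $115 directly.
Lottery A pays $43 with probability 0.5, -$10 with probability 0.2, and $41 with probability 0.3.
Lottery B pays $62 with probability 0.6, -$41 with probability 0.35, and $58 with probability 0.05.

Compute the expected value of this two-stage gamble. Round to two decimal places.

EV(A) = 0.5 × 43 + 0.2 × (-10) + 0.3 × 41 = 21.5 − 2 + 12.3 = 31.8
EV(B) = 0.6 × 62 + 0.35 × (-41) + 0.05 × 58 = 37.2 − 14.35 + 2.9 = 25.75
Branch C: 115 (certain)
Overall = 0.32 × 31.8 + 0.2 × 25.75 + 0.48 × 115 = 10.176 + 5.15 + 55.2 = 70.526

$70.53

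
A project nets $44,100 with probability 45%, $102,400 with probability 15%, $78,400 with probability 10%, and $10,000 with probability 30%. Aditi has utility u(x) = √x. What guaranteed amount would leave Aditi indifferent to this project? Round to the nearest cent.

E[u] = 0.45·√44100 + 0.15·√102400 + 0.1·√78400 + 0.3·√10000 = 0.45·210 + 0.15·320 + 0.1·280 + 0.3·100 = 200.5
CE = (200.5)² = 40200.25

$40,200.25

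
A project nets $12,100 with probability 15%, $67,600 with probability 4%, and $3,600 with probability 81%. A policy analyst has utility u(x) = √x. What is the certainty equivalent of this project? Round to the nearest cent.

E[u] = 0.15·√12100 + 0.04·√67600 + 0.81·√3600 = 0.15·110 + 0.04·260 + 0.81·60 = 75.5
CE = (75.5)² = 5700.25

$5,700.25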